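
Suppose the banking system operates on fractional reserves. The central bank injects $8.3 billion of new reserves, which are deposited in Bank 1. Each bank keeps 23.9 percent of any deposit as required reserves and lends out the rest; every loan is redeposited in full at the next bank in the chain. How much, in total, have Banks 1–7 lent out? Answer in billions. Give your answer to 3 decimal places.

$22.522 billion

Bank i lends (1 − rr)^i of the original deposit: Bank 1 lends 8.3·0.7610 = 6.3163, Bank 2 lends 8.3·0.7610² ≈ 4.8067, and so on.
Summing a geometric series: total = 8.3·[0.7610·(1 − 0.7610^7) / (1 − 0.7610)] ≈ 22.5218 billion.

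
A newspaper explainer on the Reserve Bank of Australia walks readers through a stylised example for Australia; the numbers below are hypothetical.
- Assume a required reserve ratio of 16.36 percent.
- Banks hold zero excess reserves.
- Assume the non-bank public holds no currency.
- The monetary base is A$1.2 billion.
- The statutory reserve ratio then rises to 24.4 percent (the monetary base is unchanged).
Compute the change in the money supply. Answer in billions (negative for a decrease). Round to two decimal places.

-2.42 billion

Initially m₁ = 1 / (0.1636) ≈ 6.1125, so M₁ = 6.1125 × 1.2 = 7.335 billion.
After the change m₂ = 1 / (0.244) ≈ 4.0984, so M₂ = 4.0984 × 1.2 ≈ 4.9181 billion.
ΔM = M₂ − M₁ = 4.9181 − 7.335 = -2.4169 billion.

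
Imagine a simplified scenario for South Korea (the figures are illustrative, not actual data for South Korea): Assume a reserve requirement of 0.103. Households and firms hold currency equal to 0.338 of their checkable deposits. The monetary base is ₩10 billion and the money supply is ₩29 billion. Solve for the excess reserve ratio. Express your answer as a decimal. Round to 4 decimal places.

Using m = M/MB = 29/10 = 2.900000. Since m = (1 + c)/(c + rr + e), the denominator satisfies c + rr + e = (1 + c)/m = (1 + 0.338) / 2.900000 ≈ 0.461379.
With c = 0.338 and rr = 0.103, the excess reserve ratio is 0.461379 − 0.338 − 0.103 = 0.020379.

0.0204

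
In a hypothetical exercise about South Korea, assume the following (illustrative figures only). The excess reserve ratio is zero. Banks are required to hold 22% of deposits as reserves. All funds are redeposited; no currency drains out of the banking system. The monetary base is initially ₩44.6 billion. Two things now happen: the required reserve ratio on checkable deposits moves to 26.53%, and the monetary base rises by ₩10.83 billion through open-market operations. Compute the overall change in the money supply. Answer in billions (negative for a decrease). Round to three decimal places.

₩6.206 billion

Before: m₁ = 1 / (0.22) ≈ 4.545455, MB₁ = 44.6, so M₁ = 4.545455 × 44.6 ≈ 202.7273 billion.
After: m₂ = 1 / (0.2653) ≈ 3.769318, MB₂ = 44.6 + 10.83 = 55.43, so M₂ = 3.769318 × 55.43 ≈ 208.9333 billion.
ΔM = M₂ − M₁ = 208.9333 − 202.7273 = 6.206 billion.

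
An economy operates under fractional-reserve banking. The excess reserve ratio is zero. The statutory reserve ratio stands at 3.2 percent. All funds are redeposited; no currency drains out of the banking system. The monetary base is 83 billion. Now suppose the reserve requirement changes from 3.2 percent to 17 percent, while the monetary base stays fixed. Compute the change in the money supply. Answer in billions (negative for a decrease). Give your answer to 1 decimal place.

Initially m₁ = 1 / (0.032) = 31.25, so M₁ = 31.25 × 83 = 2593.75 billion.
After the change m₂ = 1 / (0.17) ≈ 5.8824, so M₂ = 5.8824 × 83 = 488.2392 billion.
ΔM = M₂ − M₁ = 488.2392 − 2593.75 = -2105.5108 billion.

-2105.5 billion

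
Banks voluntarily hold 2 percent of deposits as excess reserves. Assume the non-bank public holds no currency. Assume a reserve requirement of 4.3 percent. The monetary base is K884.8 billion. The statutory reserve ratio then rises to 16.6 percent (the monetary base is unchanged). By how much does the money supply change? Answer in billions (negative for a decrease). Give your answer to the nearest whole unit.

Initially m₁ = 1 / (0.043 + 0.02) ≈ 15.8730, so M₁ = 15.8730 × 884.8 = 14044.4304 billion.
After the change m₂ = 1 / (0.166 + 0.02) ≈ 5.3763, so M₂ = 5.3763 × 884.8 ≈ 4756.9502 billion.
ΔM = M₂ − M₁ = 4756.9502 − 14044.4304 = -9287.4802 billion.

-9287 billion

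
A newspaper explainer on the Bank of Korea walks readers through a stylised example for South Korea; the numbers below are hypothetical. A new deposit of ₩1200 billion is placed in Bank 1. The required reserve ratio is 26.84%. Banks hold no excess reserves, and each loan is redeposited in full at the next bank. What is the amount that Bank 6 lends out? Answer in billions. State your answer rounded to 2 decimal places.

Each bank lends a fraction (1 − rr) = 0.7316 of the deposit it receives, so Bank 6 receives 1200·0.7316^5 and lends 1200·0.7316^6 ≈ 184.0024 billion.

₩184.00 billion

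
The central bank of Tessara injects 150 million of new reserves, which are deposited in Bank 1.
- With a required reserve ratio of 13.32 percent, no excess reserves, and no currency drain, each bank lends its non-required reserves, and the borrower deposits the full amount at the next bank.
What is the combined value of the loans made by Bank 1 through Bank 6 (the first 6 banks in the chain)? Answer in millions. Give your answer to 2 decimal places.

562.11 million

Bank i lends (1 − rr)^i of the original deposit: Bank 1 lends 150·0.8668 = 130.0200, Bank 2 lends 150·0.8668² ≈ 112.7013, and so on.
Summing a geometric series: total = 150·[0.8668·(1 − 0.8668^6) / (1 − 0.8668)] ≈ 562.1080 million.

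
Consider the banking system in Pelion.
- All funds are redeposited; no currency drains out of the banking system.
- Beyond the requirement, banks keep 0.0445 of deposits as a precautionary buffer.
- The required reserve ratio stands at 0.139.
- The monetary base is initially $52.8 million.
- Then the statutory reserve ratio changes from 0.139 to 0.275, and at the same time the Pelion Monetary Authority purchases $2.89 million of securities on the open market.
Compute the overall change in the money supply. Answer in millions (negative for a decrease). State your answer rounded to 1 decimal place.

-113.4 million

Before: m₁ = 1 / (0.139 + 0.0445) ≈ 5.4496, MB₁ = 52.8, so M₁ = 5.4496 × 52.8 ≈ 287.7389 million.
After: m₂ = 1 / (0.275 + 0.0445) ≈ 3.1299, MB₂ = 52.8 + 2.89 = 55.69, so M₂ = 3.1299 × 55.69 ≈ 174.3041 million.
ΔM = M₂ − M₁ = 174.3041 − 287.7389 = -113.4348 million.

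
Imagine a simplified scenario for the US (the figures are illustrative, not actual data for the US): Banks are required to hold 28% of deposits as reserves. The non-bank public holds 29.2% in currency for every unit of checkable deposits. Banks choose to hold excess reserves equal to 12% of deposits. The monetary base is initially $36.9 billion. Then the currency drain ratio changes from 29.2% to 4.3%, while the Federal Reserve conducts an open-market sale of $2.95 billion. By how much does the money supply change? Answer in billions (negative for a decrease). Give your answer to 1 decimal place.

$11.0 billion

Before: m₁ = (1 + 0.292) / (0.28 + 0.12 + 0.292) ≈ 1.8671, MB₁ = 36.9, so M₁ = 1.8671 × 36.9 ≈ 68.896 billion.
After: m₂ = (1 + 0.043) / (0.28 + 0.12 + 0.043) ≈ 2.3544, MB₂ = 36.9 − 2.95 = 33.95, so M₂ = 2.3544 × 33.95 ≈ 79.9319 billion.
ΔM = M₂ − M₁ = 79.9319 − 68.896 = 11.0359 billion.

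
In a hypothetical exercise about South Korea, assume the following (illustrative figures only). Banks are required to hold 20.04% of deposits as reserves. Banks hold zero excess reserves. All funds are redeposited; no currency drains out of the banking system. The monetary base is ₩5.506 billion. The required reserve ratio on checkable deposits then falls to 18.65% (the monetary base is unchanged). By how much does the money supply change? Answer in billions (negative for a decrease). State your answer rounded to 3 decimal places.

₩2.048 billion

Initially m₁ = 1 / (0.2004) ≈ 4.99002, so M₁ = 4.99002 × 5.506 ≈ 27.4751 billion.
After the change m₂ = 1 / (0.1865) ≈ 5.36193, so M₂ = 5.36193 × 5.506 ≈ 29.5228 billion.
ΔM = M₂ − M₁ = 29.5228 − 27.4751 = 2.0477 billion.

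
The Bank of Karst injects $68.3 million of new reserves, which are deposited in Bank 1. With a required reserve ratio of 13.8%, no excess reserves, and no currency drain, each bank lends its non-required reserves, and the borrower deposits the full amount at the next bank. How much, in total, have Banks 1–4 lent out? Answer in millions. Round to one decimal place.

Bank i lends (1 − rr)^i of the original deposit: Bank 1 lends 68.3·0.8620 = 58.8746, Bank 2 lends 68.3·0.8620² ≈ 50.7499, and so on.
Summing a geometric series: total = 68.3·[0.8620·(1 − 0.8620^4) / (1 − 0.8620)] ≈ 191.0803 million.

$191.1 million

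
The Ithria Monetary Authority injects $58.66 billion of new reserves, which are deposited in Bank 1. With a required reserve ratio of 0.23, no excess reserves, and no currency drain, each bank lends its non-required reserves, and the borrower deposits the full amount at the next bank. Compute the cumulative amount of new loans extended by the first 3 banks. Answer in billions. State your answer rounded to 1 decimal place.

$106.7 billion

Bank i lends (1 − rr)^i of the original deposit: Bank 1 lends 58.66·0.7700 = 45.1682, Bank 2 lends 58.66·0.7700² ≈ 34.7795, and so on.
Summing a geometric series: total = 58.66·[0.7700·(1 − 0.7700^3) / (1 − 0.7700)] ≈ 106.7279 billion.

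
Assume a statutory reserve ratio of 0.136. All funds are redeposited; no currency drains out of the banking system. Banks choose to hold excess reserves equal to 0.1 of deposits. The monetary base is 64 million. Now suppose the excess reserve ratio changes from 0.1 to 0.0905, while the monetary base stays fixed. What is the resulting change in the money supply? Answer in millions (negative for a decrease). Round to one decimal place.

Initially m₁ = 1 / (0.136 + 0.1) ≈ 4.2373, so M₁ = 4.2373 × 64 = 271.1872 million.
After the change m₂ = 1 / (0.136 + 0.0905) ≈ 4.4150, so M₂ = 4.4150 × 64 = 282.56 million.
ΔM = M₂ − M₁ = 282.56 − 271.1872 = 11.3728 million.

11.4 million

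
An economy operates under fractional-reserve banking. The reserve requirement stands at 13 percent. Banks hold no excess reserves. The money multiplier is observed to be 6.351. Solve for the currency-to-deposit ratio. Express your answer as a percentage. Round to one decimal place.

Using m = 6.351. From m = (1 + c)/(c + rr + e), rearranging gives 1 + c = m·(c + rr + e), so c·(1 − m) = m·(rr + e) − 1.
Hence c = [m·(rr + e) − 1]/(1 − m) = [6.351 × (0.13 + 0) − 1] / (1 − 6.351) ≈ 0.032586.

3.3%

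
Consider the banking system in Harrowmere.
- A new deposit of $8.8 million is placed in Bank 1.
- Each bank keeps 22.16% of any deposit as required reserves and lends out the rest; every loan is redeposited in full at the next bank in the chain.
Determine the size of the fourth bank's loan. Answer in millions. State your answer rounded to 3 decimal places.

$3.231 million

Each bank lends a fraction (1 − rr) = 0.7784 of the deposit it receives, so Bank 4 receives 8.8·0.7784^3 and lends 8.8·0.7784^4 ≈ 3.2307 million.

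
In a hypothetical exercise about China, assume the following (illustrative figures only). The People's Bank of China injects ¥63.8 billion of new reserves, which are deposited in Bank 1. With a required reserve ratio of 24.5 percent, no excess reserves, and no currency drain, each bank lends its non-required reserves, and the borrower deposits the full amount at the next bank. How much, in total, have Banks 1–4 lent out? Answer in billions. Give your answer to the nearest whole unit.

¥133 billion

Bank i lends (1 − rr)^i of the original deposit: Bank 1 lends 63.8·0.7550 = 48.1690, Bank 2 lends 63.8·0.7550² ≈ 36.3676, and so on.
Summing a geometric series: total = 63.8·[0.7550·(1 − 0.7550^4) / (1 − 0.7550)] ≈ 132.7246 billion.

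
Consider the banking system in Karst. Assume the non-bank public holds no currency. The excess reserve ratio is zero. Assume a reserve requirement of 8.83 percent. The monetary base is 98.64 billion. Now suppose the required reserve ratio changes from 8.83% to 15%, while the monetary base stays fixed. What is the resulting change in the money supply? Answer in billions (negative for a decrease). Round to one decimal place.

Initially m₁ = 1 / (0.0883) ≈ 11.3250, so M₁ = 11.3250 × 98.64 = 1117.098 billion.
After the change m₂ = 1 / (0.15) ≈ 6.6667, so M₂ = 6.6667 × 98.64 ≈ 657.6033 billion.
ΔM = M₂ − M₁ = 657.6033 − 1117.098 = -459.4947 billion.

-459.5 billion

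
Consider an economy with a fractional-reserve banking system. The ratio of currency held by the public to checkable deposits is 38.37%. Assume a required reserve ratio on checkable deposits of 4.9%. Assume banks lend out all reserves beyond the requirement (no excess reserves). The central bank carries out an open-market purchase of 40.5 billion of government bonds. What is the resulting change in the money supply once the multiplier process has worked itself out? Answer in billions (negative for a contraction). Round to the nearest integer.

The money multiplier is m = (1 + c) / (rr + c) = (1 + 0.3837) / (0.049 + 0.3837) ≈ 3.1978.
The purchase adds 40.5 billion of base, so ΔM = m × ΔMB = 3.1978 × (+40.5) = 129.5109 billion.

130 billion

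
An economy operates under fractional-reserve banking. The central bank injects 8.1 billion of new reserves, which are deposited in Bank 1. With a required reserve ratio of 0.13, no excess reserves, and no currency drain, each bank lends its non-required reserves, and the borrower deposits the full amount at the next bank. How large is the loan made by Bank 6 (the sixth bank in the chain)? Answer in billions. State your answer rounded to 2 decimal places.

3.51 billion

Each bank lends a fraction (1 − rr) = 0.8700 of the deposit it receives, so Bank 6 receives 8.1·0.8700^5 and lends 8.1·0.8700^6 ≈ 3.5124 billion.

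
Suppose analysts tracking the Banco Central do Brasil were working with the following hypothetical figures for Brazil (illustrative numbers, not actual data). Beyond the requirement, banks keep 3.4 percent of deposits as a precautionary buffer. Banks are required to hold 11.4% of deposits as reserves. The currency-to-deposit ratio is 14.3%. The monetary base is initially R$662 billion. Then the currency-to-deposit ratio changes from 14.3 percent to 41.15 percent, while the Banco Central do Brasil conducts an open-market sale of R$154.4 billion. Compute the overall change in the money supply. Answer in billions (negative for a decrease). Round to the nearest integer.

-1320 billion

Before: m₁ = (1 + 0.143) / (0.114 + 0.034 + 0.143) ≈ 3.9278, MB₁ = 662, so M₁ = 3.9278 × 662 = 2600.2036 billion.
After: m₂ = (1 + 0.4115) / (0.114 + 0.034 + 0.4115) ≈ 2.5228, MB₂ = 662 − 154.4 = 507.6, so M₂ = 2.5228 × 507.6 ≈ 1280.5733 billion.
ΔM = M₂ − M₁ = 1280.5733 − 2600.2036 = -1319.6303 billion.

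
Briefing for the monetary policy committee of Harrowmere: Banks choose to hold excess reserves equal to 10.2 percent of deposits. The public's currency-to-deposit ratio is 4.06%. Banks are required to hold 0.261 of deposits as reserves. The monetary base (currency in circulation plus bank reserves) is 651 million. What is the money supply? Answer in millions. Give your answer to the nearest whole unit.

1678 million

The money multiplier is m = (1 + c) / (rr + e + c) = (1 + 0.0406) / (0.261 + 0.102 + 0.0406) ≈ 2.5783.
So M = m × MB = 2.5783 × 651 = 1678.4733 million.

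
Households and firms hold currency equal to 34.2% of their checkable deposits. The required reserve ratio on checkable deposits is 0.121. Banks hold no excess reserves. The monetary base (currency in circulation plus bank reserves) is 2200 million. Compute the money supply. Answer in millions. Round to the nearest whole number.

The money multiplier is m = (1 + c) / (rr + c) = (1 + 0.342) / (0.121 + 0.342) ≈ 2.89849.
So M = m × MB = 2.89849 × 2200 = 6376.678 million.

6377 million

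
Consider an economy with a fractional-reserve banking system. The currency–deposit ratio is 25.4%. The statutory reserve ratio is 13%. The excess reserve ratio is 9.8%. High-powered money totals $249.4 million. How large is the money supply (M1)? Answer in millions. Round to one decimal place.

$648.9 million

The money multiplier is m = (1 + c) / (rr + e + c) = (1 + 0.254) / (0.13 + 0.098 + 0.254) ≈ 2.60166.
So M = m × MB = 2.60166 × 249.4 ≈ 648.854 million.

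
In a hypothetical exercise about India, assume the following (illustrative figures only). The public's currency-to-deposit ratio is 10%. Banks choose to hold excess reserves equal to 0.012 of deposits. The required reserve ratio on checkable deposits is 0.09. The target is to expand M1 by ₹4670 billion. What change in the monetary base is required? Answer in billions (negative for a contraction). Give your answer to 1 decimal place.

₹857.6 billion

The money multiplier is m = (1 + c) / (rr + e + c) = (1 + 0.1) / (0.09 + 0.012 + 0.1) ≈ 5.445545.
ΔMB = ΔM / m = (+4670) / 5.445545 ≈ 857.5817 billion.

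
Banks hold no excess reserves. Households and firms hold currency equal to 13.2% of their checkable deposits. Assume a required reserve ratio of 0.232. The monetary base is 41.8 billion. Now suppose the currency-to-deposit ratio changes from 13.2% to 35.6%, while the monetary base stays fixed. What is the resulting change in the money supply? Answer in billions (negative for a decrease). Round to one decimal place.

Initially m₁ = (1 + 0.132) / (0.232 + 0.132) ≈ 3.1099, so M₁ = 3.1099 × 41.8 ≈ 129.9938 billion.
After the change m₂ = (1 + 0.356) / (0.232 + 0.356) ≈ 2.3061, so M₂ = 2.3061 × 41.8 ≈ 96.395 billion.
ΔM = M₂ − M₁ = 96.395 − 129.9938 = -33.5988 billion.

-33.6 billion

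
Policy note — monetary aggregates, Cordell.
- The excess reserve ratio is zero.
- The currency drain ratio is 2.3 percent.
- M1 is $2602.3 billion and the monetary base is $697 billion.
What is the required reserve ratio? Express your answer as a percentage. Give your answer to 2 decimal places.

Using m = M/MB = 2602.3/697 ≈ 3.733572. Since m = (1 + c)/(c + rr + e), the denominator satisfies c + rr + e = (1 + c)/m = (1 + 0.023) / 3.733572 ≈ 0.274000.
With c = 0.023 and e = 0, the required reserve ratio is 0.274000 − 0.023 − 0 = 0.251.

25.10%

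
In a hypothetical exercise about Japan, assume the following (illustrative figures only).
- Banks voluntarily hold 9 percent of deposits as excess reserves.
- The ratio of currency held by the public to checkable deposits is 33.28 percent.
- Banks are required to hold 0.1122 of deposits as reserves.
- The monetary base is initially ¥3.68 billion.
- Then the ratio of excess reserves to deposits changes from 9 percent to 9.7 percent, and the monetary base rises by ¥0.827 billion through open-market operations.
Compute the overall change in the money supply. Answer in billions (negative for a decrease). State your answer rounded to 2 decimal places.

¥1.92 billion

Before: m₁ = (1 + 0.3328) / (0.1122 + 0.09 + 0.3328) ≈ 2.4912, MB₁ = 3.68, so M₁ = 2.4912 × 3.68 ≈ 9.1676 billion.
After: m₂ = (1 + 0.3328) / (0.1122 + 0.097 + 0.3328) ≈ 2.4590, MB₂ = 3.68 + 0.827 = 4.507, so M₂ = 2.4590 × 4.507 ≈ 11.0827 billion.
ΔM = M₂ − M₁ = 11.0827 − 9.1676 = 1.9151 billion.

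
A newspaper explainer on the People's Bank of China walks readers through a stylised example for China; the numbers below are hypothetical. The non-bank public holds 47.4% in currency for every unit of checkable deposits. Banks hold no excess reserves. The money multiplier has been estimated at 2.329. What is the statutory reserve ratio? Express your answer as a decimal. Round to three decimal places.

Using m = 2.329. Since m = (1 + c)/(c + rr + e), the denominator satisfies c + rr + e = (1 + c)/m = (1 + 0.474) / 2.329 ≈ 0.632890.
With c = 0.474 and e = 0, the statutory reserve ratio is 0.632890 − 0.474 − 0 = 0.15889.

0.159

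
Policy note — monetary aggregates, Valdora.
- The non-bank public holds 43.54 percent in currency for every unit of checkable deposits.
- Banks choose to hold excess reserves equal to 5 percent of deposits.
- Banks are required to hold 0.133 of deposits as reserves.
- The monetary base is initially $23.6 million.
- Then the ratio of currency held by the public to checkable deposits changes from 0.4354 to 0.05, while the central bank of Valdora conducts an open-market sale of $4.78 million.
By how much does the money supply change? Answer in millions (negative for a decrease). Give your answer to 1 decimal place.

$30.0 million

Before: m₁ = (1 + 0.4354) / (0.133 + 0.05 + 0.4354) ≈ 2.3212, MB₁ = 23.6, so M₁ = 2.3212 × 23.6 ≈ 54.7803 million.
After: m₂ = (1 + 0.05) / (0.133 + 0.05 + 0.05) ≈ 4.5064, MB₂ = 23.6 − 4.78 = 18.82, so M₂ = 4.5064 × 18.82 ≈ 84.8104 million.
ΔM = M₂ − M₁ = 84.8104 − 54.7803 = 30.0301 million.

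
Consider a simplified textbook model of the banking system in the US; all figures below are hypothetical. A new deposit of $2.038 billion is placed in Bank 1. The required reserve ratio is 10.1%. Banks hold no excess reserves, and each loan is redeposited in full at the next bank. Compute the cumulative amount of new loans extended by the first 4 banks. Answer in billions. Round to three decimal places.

$6.291 billion

Bank i lends (1 − rr)^i of the original deposit: Bank 1 lends 2.038·0.8990 ≈ 1.8322, Bank 2 lends 2.038·0.8990² ≈ 1.6471, and so on.
Summing a geometric series: total = 2.038·[0.8990·(1 − 0.8990^4) / (1 − 0.8990)] ≈ 6.2912 billion.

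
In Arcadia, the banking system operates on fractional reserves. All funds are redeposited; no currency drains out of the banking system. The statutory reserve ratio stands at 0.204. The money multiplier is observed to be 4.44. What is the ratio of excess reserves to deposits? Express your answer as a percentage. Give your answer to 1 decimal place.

Using m = 4.44. Since m = (1 + c)/(c + rr + e), the denominator satisfies c + rr + e = (1 + c)/m = (1 + 0) / 4.44 ≈ 0.225225.
With c = 0 and rr = 0.204, the ratio of excess reserves to deposits is 0.225225 − 0 − 0.204 = 0.021225.

2.1%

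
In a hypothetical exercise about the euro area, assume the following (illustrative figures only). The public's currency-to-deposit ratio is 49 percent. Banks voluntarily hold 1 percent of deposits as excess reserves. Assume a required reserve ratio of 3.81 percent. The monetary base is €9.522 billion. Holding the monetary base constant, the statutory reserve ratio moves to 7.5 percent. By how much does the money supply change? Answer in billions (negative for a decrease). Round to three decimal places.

-1.692 billion

Initially m₁ = (1 + 0.49) / (0.0381 + 0.01 + 0.49) ≈ 2.76900, so M₁ = 2.76900 × 9.522 ≈ 26.3664 billion.
After the change m₂ = (1 + 0.49) / (0.075 + 0.01 + 0.49) ≈ 2.59130, so M₂ = 2.59130 × 9.522 ≈ 24.6744 billion.
ΔM = M₂ − M₁ = 24.6744 − 26.3664 = -1.692 billion.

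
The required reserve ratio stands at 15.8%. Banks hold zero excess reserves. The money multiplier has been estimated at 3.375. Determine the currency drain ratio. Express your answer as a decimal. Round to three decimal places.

0.197

Using m = 3.375. From m = (1 + c)/(c + rr + e), rearranging gives 1 + c = m·(c + rr + e), so c·(1 − m) = m·(rr + e) − 1.
Hence c = [m·(rr + e) − 1]/(1 − m) = [3.375 × (0.158 + 0) − 1] / (1 − 3.375) ≈ 0.196526.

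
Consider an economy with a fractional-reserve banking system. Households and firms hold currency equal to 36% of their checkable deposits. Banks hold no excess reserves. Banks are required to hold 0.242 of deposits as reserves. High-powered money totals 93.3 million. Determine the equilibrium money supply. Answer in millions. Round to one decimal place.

210.8 million

The money multiplier is m = (1 + c) / (rr + c) = (1 + 0.36) / (0.242 + 0.36) ≈ 2.2591.
So M = m × MB = 2.2591 × 93.3 ≈ 210.774 million.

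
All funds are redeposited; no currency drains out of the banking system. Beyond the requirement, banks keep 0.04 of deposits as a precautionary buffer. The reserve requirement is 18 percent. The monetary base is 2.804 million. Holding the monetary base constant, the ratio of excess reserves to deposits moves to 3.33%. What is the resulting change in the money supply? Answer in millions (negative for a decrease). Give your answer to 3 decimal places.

Initially m₁ = 1 / (0.18 + 0.04) ≈ 4.54545, so M₁ = 4.54545 × 2.804 ≈ 12.7454 million.
After the change m₂ = 1 / (0.18 + 0.0333) ≈ 4.68823, so M₂ = 4.68823 × 2.804 ≈ 13.1458 million.
ΔM = M₂ − M₁ = 13.1458 − 12.7454 = 0.4004 million.

0.400 million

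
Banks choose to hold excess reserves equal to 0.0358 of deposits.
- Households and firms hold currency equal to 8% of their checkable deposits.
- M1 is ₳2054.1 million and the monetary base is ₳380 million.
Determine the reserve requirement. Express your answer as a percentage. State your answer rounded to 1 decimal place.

8.4%

Using m = M/MB = 2054.1/380 ≈ 5.405526. Since m = (1 + c)/(c + rr + e), the denominator satisfies c + rr + e = (1 + c)/m = (1 + 0.08) / 5.405526 ≈ 0.199796.
With c = 0.08 and e = 0.0358, the reserve requirement is 0.199796 − 0.08 − 0.0358 = 0.083996.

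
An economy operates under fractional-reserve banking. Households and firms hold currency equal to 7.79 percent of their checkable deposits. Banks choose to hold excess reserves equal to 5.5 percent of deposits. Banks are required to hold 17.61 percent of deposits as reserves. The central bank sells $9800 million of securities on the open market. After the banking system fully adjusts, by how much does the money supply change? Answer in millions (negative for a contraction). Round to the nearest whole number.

-34186 million

The money multiplier is m = (1 + c) / (rr + e + c) = (1 + 0.0779) / (0.1761 + 0.055 + 0.0779) ≈ 3.48835.
The sale removes 9800 million of base, so ΔM = m × ΔMB = 3.48835 × (−9800) = -34185.83 million.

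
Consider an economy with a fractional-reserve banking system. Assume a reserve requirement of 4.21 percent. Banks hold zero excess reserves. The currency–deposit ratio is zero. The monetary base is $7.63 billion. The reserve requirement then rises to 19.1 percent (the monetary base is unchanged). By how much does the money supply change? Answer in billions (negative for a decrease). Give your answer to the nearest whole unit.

Initially m₁ = 1 / (0.0421) ≈ 23.7530, so M₁ = 23.7530 × 7.63 ≈ 181.2354 billion.
After the change m₂ = 1 / (0.191) ≈ 5.2356, so M₂ = 5.2356 × 7.63 ≈ 39.9476 billion.
ΔM = M₂ − M₁ = 39.9476 − 181.2354 = -141.2878 billion.

-141 billion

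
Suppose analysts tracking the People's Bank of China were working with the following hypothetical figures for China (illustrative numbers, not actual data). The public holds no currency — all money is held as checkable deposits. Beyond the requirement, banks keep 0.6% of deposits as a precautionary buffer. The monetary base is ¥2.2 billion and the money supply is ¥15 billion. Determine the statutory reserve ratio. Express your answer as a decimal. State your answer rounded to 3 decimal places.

Using m = M/MB = 15/2.2 ≈ 6.818182. Since m = (1 + c)/(c + rr + e), the denominator satisfies c + rr + e = (1 + c)/m = (1 + 0) / 6.818182 ≈ 0.146667.
With c = 0 and e = 0.006, the statutory reserve ratio is 0.146667 − 0 − 0.006 = 0.140667.

0.141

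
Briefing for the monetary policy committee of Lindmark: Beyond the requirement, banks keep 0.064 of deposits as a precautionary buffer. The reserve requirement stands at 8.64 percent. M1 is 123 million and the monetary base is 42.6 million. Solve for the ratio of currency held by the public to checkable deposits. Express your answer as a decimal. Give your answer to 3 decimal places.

Using m = M/MB = 123/42.6 ≈ 2.887324. From m = (1 + c)/(c + rr + e), rearranging gives 1 + c = m·(c + rr + e), so c·(1 − m) = m·(rr + e) − 1.
Hence c = [m·(rr + e) − 1]/(1 − m) = [2.887324 × (0.0864 + 0.064) − 1] / (1 − 2.887324) ≈ 0.299761.

0.300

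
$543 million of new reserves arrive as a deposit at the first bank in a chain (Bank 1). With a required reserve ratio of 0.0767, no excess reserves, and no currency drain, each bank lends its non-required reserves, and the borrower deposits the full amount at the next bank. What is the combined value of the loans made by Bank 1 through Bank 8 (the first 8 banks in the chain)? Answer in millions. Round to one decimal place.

$3084.4 million

Bank i lends (1 − rr)^i of the original deposit: Bank 1 lends 543·0.9233 = 501.3519, Bank 2 lends 543·0.9233² ≈ 462.8982, and so on.
Summing a geometric series: total = 543·[0.9233·(1 − 0.9233^8) / (1 − 0.9233)] ≈ 3084.3780 million.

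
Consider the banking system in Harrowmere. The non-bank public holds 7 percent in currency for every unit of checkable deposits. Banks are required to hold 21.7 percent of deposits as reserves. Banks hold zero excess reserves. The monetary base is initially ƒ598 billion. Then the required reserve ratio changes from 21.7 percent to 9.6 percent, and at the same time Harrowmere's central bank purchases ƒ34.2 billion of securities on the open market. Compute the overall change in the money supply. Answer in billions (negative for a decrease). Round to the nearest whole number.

Before: m₁ = (1 + 0.07) / (0.217 + 0.07) ≈ 3.7282, MB₁ = 598, so M₁ = 3.7282 × 598 = 2229.4636 billion.
After: m₂ = (1 + 0.07) / (0.096 + 0.07) ≈ 6.4458, MB₂ = 598 + 34.2 = 632.2, so M₂ = 6.4458 × 632.2 ≈ 4075.0348 billion.
ΔM = M₂ − M₁ = 4075.0348 − 2229.4636 = 1845.5712 billion.

ƒ1846 billion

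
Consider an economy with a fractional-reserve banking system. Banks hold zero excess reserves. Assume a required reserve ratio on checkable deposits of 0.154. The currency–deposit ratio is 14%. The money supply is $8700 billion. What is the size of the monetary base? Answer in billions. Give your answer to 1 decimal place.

$2243.7 billion

The money multiplier is m = (1 + c) / (rr + c) = (1 + 0.14) / (0.154 + 0.14) ≈ 3.877551.
MB = M / m = 8700 / 3.877551 ≈ 2243.6842 billion.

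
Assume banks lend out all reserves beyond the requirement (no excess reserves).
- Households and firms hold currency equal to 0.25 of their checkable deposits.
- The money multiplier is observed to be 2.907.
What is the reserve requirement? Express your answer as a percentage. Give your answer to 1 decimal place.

18.0%

Using m = 2.907. Since m = (1 + c)/(c + rr + e), the denominator satisfies c + rr + e = (1 + c)/m = (1 + 0.25) / 2.907 ≈ 0.429997.
With c = 0.25 and e = 0, the reserve requirement is 0.429997 − 0.25 − 0 = 0.179997.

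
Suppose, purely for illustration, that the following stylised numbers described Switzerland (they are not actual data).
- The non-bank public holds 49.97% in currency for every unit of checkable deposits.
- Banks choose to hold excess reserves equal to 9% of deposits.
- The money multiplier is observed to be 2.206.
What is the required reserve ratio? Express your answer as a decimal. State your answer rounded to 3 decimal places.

0.090

Using m = 2.206. Since m = (1 + c)/(c + rr + e), the denominator satisfies c + rr + e = (1 + c)/m = (1 + 0.4997) / 2.206 ≈ 0.679828.
With c = 0.4997 and e = 0.09, the required reserve ratio is 0.679828 − 0.4997 − 0.09 = 0.090128.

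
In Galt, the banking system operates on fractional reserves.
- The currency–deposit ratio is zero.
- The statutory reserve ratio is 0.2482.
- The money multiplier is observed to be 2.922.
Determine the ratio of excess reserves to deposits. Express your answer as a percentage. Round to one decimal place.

Using m = 2.922. Since m = (1 + c)/(c + rr + e), the denominator satisfies c + rr + e = (1 + c)/m = (1 + 0) / 2.922 ≈ 0.342231.
With c = 0 and rr = 0.2482, the ratio of excess reserves to deposits is 0.342231 − 0 − 0.2482 = 0.094031.

9.4%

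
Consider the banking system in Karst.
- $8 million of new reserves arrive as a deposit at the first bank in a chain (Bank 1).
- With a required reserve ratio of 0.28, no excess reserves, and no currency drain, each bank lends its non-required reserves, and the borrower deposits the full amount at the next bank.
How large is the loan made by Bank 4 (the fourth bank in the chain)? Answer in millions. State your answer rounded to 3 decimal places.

$2.150 million

Each bank lends a fraction (1 − rr) = 0.7200 of the deposit it receives, so Bank 4 receives 8·0.7200^3 and lends 8·0.7200^4 ≈ 2.1499 million.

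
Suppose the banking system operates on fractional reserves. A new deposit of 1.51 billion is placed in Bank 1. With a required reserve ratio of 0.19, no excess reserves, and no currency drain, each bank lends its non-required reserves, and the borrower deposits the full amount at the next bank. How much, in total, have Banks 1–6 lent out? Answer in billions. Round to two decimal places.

Bank i lends (1 − rr)^i of the original deposit: Bank 1 lends 1.51·0.8100 = 1.2231, Bank 2 lends 1.51·0.8100² ≈ 0.9907, and so on.
Summing a geometric series: total = 1.51·[0.8100·(1 − 0.8100^6) / (1 − 0.8100)] ≈ 4.6193 billion.

4.62 billion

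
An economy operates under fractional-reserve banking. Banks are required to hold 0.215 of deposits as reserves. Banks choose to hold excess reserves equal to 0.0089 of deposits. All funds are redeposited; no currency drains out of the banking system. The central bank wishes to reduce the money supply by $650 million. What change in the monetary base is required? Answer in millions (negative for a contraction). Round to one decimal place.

-145.5 million

The money multiplier is m = 1 / (rr + e) = 1 / (0.215 + 0.0089) ≈ 4.46628.
ΔMB = ΔM / m = (−650) / 4.46628 ≈ -145.535 million.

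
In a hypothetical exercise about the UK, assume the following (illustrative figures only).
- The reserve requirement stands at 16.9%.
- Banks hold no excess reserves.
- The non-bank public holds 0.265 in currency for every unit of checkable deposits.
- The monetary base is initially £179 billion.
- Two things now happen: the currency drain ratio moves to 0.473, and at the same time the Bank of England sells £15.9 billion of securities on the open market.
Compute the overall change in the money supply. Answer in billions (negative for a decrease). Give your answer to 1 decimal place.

-147.5 billion

Before: m₁ = (1 + 0.265) / (0.169 + 0.265) ≈ 2.91475, MB₁ = 179, so M₁ = 2.91475 × 179 ≈ 521.7403 billion.
After: m₂ = (1 + 0.473) / (0.169 + 0.473) ≈ 2.29439, MB₂ = 179 − 15.9 = 163.1, so M₂ = 2.29439 × 163.1 ≈ 374.215 billion.
ΔM = M₂ − M₁ = 374.215 − 521.7403 = -147.5253 billion.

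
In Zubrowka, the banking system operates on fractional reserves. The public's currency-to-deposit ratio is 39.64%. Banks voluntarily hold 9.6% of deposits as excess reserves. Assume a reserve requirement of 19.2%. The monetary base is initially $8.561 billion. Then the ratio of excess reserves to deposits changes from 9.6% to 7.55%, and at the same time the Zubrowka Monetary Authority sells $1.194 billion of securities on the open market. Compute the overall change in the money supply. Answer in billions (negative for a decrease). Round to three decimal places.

-1.972 billion

Before: m₁ = (1 + 0.3964) / (0.192 + 0.096 + 0.3964) ≈ 2.04033, MB₁ = 8.561, so M₁ = 2.04033 × 8.561 ≈ 17.4673 billion.
After: m₂ = (1 + 0.3964) / (0.192 + 0.0755 + 0.3964) ≈ 2.10333, MB₂ = 8.561 − 1.194 = 7.367, so M₂ = 2.10333 × 7.367 ≈ 15.4952 billion.
ΔM = M₂ − M₁ = 15.4952 − 17.4673 = -1.9721 billion.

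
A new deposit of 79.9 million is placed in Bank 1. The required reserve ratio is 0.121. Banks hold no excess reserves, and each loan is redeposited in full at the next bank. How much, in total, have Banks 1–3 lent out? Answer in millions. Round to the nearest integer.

186 million

Bank i lends (1 − rr)^i of the original deposit: Bank 1 lends 79.9·0.8790 = 70.2321, Bank 2 lends 79.9·0.8790² ≈ 61.7340, and so on.
Summing a geometric series: total = 79.9·[0.8790·(1 − 0.8790^3) / (1 − 0.8790)] ≈ 186.2303 million.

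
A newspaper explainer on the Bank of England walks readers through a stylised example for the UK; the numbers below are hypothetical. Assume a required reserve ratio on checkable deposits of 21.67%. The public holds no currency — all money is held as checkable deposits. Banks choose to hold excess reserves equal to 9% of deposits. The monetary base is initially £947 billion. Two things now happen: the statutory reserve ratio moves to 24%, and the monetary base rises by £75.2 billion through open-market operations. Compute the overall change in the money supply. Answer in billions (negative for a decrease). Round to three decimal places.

Before: m₁ = 1 / (0.2167 + 0.09) ≈ 3.2605152, MB₁ = 947, so M₁ = 3.2605152 × 947 ≈ 3087.7079 billion.
After: m₂ = 1 / (0.24 + 0.09) ≈ 3.0303030, MB₂ = 947 + 75.2 = 1022.2, so M₂ = 3.0303030 × 1022.2 ≈ 3097.5757 billion.
ΔM = M₂ − M₁ = 3097.5757 − 3087.7079 = 9.8678 billion.

£9.868 billion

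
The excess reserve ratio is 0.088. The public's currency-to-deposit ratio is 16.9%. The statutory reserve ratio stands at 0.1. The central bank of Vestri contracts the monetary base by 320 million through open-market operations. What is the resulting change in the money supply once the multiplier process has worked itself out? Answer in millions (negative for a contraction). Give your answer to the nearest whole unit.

The money multiplier is m = (1 + c) / (rr + e + c) = (1 + 0.169) / (0.1 + 0.088 + 0.169) ≈ 3.2745.
The sale removes 320 million of base, so ΔM = m × ΔMB = 3.2745 × (−320) = -1047.84 million.

-1048 million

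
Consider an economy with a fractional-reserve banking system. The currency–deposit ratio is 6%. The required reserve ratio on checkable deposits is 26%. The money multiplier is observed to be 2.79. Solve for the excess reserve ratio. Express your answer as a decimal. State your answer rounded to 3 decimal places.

Using m = 2.79. Since m = (1 + c)/(c + rr + e), the denominator satisfies c + rr + e = (1 + c)/m = (1 + 0.06) / 2.79 ≈ 0.379928.
With c = 0.06 and rr = 0.26, the excess reserve ratio is 0.379928 − 0.06 − 0.26 = 0.059928.

0.060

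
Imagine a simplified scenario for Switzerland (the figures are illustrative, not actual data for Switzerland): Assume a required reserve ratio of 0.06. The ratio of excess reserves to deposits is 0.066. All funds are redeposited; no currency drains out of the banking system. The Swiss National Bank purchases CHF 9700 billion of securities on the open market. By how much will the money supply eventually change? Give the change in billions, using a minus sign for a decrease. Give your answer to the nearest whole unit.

CHF 76984 billion

The money multiplier is m = 1 / (rr + e) = 1 / (0.06 + 0.066) ≈ 7.93651.
The purchase adds 9700 billion of base, so ΔM = m × ΔMB = 7.93651 × (+9700) = 76984.147 billion.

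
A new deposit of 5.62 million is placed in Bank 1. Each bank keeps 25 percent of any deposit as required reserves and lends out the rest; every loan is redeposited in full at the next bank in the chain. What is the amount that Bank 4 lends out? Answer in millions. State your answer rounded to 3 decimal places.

Each bank lends a fraction (1 − rr) = 0.7500 of the deposit it receives, so Bank 4 receives 5.62·0.7500^3 and lends 5.62·0.7500^4 ≈ 1.7782 million.

1.778 million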